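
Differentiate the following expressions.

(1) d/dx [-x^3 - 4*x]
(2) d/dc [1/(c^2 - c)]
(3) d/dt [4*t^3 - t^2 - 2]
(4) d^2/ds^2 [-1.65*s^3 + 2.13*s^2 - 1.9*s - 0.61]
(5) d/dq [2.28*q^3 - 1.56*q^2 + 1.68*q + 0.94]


(1) = -3*x^2 - 4
(2) = (1 - 2*c)/(c^2*(c - 1)^2)
(3) = 2*t*(6*t - 1)
(4) = 4.26 - 9.9*s
(5) = 6.84*q^2 - 3.12*q + 1.68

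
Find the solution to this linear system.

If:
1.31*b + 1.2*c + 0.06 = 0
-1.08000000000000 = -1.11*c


Then:
b = -0.94
c = 0.97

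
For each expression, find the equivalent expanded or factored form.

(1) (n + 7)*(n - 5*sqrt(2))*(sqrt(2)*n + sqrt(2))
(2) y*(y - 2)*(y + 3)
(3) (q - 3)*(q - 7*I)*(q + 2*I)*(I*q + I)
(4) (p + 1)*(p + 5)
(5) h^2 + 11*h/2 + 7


(1) = sqrt(2)*n^3 - 10*n^2 + 8*sqrt(2)*n^2 - 80*n + 7*sqrt(2)*n - 70
(2) = y^3 + y^2 - 6*y
(3) = I*q^4 + 5*q^3 - 2*I*q^3 - 10*q^2 + 11*I*q^2 - 15*q - 28*I*q - 42*I
(4) = p^2 + 6*p + 5
(5) = (h + 2)*(h + 7/2)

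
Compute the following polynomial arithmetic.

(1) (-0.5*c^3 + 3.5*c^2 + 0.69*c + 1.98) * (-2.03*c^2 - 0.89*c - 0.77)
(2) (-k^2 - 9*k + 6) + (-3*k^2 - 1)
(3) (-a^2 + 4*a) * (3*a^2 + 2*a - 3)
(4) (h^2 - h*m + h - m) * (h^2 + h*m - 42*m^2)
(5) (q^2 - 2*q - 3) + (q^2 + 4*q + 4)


(1) = 1.015*c^5 - 6.66*c^4 - 4.1307*c^3 - 7.3285*c^2 - 2.2935*c - 1.5246
(2) = -4*k^2 - 9*k + 5
(3) = -3*a^4 + 10*a^3 + 11*a^2 - 12*a
(4) = h^4 + h^3 - 43*h^2*m^2 + 42*h*m^3 - 43*h*m^2 + 42*m^3
(5) = 2*q^2 + 2*q + 1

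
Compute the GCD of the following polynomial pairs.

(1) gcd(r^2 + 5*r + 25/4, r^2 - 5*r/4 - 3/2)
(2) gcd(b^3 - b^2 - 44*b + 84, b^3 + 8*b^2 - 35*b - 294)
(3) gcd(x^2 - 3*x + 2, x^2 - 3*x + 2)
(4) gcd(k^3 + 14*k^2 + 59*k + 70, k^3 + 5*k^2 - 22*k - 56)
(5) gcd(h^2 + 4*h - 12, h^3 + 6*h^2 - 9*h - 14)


(1) = 1
(2) = b^2 + b - 42
(3) = x^2 - 3*x + 2
(4) = k^2 + 9*k + 14
(5) = h - 2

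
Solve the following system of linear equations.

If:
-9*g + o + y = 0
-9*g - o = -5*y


Then:
g = y/3
o = 2*y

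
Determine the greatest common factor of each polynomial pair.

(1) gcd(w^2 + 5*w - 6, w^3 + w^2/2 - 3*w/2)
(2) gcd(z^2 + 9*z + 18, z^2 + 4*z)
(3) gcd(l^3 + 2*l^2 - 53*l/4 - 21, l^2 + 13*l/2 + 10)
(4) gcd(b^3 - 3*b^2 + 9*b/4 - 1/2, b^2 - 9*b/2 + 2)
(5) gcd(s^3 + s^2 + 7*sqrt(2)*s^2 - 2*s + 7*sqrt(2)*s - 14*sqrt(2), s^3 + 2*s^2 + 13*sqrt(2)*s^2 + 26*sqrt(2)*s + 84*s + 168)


(1) = w - 1
(2) = 1
(3) = l + 4
(4) = gcd((b - 2)*(b - 1/2)^2, (b - 4)*(b - 1/2)) = b - 1/2
(5) = gcd((s - 1)*(s + 2)*(s + 7*sqrt(2)), (s + 2)*(s + 6*sqrt(2))*(s + 7*sqrt(2))) = s^2 + s*(2 + 7*sqrt(2)) + 14*sqrt(2)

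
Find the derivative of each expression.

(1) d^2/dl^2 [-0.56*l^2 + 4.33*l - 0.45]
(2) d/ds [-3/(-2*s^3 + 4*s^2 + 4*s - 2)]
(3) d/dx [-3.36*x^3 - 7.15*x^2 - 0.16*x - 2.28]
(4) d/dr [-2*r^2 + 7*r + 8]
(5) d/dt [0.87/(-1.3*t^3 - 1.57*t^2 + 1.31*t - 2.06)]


(1) = -1.12000000000000
(2) = 3*(-3*s^2 + 4*s + 2)/(2*(s^3 - 2*s^2 - 2*s + 1)^2)
(3) = -10.08*x^2 - 14.3*x - 0.16
(4) = 7 - 4*r
(5) = (3.393*t^2 + 2.7318*t - 1.1397)/(1.3*t^3 + 1.57*t^2 - 1.31*t + 2.06)^2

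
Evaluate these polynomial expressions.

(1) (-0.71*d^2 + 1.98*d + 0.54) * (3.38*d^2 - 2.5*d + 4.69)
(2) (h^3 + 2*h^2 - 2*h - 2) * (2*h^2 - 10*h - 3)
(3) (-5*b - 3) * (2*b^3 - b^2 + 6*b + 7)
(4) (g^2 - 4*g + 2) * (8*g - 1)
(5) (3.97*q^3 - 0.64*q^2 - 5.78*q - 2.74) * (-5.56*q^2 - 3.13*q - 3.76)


(1) = -2.3998*d^4 + 8.4674*d^3 - 6.4547*d^2 + 7.9362*d + 2.5326
(2) = 2*h^5 - 6*h^4 - 27*h^3 + 10*h^2 + 26*h + 6
(3) = -10*b^4 - b^3 - 27*b^2 - 53*b - 21
(4) = 8*g^3 - 33*g^2 + 20*g - 2
(5) = -22.0732*q^5 - 8.8677*q^4 + 19.2128*q^3 + 35.7322*q^2 + 30.309*q + 10.3024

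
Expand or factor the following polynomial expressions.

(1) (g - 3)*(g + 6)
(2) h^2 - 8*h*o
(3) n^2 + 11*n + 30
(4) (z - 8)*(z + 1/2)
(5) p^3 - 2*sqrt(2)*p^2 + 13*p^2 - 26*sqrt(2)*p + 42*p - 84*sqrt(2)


(1) = g^2 + 3*g - 18
(2) = h*(h - 8*o)
(3) = (n + 5)*(n + 6)
(4) = z^2 - 15*z/2 - 4
(5) = (p + 6)*(p + 7)*(p - 2*sqrt(2))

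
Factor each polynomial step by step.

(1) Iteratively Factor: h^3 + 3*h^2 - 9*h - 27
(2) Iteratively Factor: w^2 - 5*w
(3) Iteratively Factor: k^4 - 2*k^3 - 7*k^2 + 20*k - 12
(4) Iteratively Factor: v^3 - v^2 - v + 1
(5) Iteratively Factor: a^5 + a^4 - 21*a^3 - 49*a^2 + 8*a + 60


(1) = (h - 3)*(h^2 + 6*h + 9) = (h - 3)*(h + 3)*(h + 3)
(2) = (w)*(w - 5)
(3) = (k - 2)*(k^3 - 7*k + 6) = (k - 2)*(k - 1)*(k^2 + k - 6) = (k - 2)^2*(k - 1)*(k + 3)
(4) = (v + 1)*(v^2 - 2*v + 1) = (v - 1)*(v + 1)*(v - 1)
(5) = (a + 2)*(a^4 - a^3 - 19*a^2 - 11*a + 30) = (a - 5)*(a + 2)*(a^3 + 4*a^2 + a - 6) = (a - 5)*(a + 2)*(a + 3)*(a^2 + a - 2) = (a - 5)*(a - 1)*(a + 2)*(a + 3)*(a + 2)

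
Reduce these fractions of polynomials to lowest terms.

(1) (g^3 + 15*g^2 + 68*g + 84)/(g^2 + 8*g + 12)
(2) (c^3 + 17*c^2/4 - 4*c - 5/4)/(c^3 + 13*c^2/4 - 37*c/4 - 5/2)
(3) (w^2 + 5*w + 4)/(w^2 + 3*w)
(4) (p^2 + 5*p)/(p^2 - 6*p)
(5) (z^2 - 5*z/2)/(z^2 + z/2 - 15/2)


(1) = g + 7
(2) = (c - 1)/(c - 2)
(3) = (w^2 + 5*w + 4)/(w^2 + 3*w)
(4) = (p + 5)/(p - 6)
(5) = z/(z + 3)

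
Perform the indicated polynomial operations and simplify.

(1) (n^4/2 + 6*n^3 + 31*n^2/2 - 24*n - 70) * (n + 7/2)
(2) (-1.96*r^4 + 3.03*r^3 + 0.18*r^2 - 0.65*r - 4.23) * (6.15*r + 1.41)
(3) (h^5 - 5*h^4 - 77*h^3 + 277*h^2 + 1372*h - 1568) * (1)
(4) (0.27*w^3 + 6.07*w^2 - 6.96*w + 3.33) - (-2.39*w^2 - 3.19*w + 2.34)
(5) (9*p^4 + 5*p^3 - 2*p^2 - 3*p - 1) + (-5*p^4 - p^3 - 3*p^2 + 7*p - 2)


(1) = n^5/2 + 31*n^4/4 + 73*n^3/2 + 121*n^2/4 - 154*n - 245
(2) = -12.054*r^5 + 15.8709*r^4 + 5.3793*r^3 - 3.7437*r^2 - 26.931*r - 5.9643
(3) = h^5 - 5*h^4 - 77*h^3 + 277*h^2 + 1372*h - 1568
(4) = 0.27*w^3 + 8.46*w^2 - 3.77*w + 0.99
(5) = 4*p^4 + 4*p^3 - 5*p^2 + 4*p - 3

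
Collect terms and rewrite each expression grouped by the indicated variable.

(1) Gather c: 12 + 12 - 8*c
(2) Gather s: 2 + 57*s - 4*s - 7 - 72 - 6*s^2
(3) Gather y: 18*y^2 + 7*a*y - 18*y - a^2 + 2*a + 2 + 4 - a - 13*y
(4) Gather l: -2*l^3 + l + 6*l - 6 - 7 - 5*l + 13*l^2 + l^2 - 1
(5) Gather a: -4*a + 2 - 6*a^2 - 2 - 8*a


(1) = 24 - 8*c
(2) = -6*s^2 + 53*s - 77
(3) = -a^2 + a + 18*y^2 + y*(7*a - 31) + 6
(4) = -2*l^3 + 14*l^2 + 2*l - 14
(5) = -6*a^2 - 12*a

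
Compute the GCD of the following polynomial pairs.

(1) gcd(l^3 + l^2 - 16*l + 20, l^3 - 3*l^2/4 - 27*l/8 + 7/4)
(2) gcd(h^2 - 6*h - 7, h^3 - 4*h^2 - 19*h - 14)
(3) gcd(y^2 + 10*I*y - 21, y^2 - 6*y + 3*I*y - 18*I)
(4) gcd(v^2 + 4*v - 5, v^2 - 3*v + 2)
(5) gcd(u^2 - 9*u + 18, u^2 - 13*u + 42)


(1) = gcd((l - 2)^2*(l + 5), (l - 2)*(l - 1/2)*(l + 7/4)) = l - 2
(2) = h^2 - 6*h - 7
(3) = y + 3*I
(4) = gcd((v - 1)*(v + 5), (v - 2)*(v - 1)) = v - 1
(5) = u - 6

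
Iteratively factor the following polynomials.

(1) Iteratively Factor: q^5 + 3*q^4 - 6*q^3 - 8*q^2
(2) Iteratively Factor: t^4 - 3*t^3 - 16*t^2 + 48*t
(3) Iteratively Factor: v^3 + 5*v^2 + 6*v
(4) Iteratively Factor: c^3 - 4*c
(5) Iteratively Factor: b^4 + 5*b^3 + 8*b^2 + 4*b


(1) = (q)*(q^4 + 3*q^3 - 6*q^2 - 8*q) = q*(q + 1)*(q^3 + 2*q^2 - 8*q) = q*(q - 2)*(q + 1)*(q^2 + 4*q) = q^2*(q - 2)*(q + 1)*(q + 4)
(2) = (t)*(t^3 - 3*t^2 - 16*t + 48) = t*(t - 3)*(t^2 - 16) = t*(t - 3)*(t + 4)*(t - 4)
(3) = (v)*(v^2 + 5*v + 6) = v*(v + 2)*(v + 3)
(4) = (c - 2)*(c^2 + 2*c) = c*(c - 2)*(c + 2)
(5) = (b + 2)*(b^3 + 3*b^2 + 2*b) = b*(b + 2)*(b^2 + 3*b + 2) = b*(b + 2)^2*(b + 1)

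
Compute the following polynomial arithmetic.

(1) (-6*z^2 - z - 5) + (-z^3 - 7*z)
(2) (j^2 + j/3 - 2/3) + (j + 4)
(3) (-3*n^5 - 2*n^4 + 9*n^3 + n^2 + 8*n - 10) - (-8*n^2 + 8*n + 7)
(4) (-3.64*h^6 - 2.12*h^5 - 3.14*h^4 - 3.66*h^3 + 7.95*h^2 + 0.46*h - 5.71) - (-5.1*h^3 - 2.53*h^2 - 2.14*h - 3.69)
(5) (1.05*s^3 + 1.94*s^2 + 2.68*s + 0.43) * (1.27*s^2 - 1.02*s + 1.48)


(1) = -z^3 - 6*z^2 - 8*z - 5
(2) = j^2 + 4*j/3 + 10/3
(3) = -3*n^5 - 2*n^4 + 9*n^3 + 9*n^2 - 17
(4) = -3.64*h^6 - 2.12*h^5 - 3.14*h^4 + 1.44*h^3 + 10.48*h^2 + 2.6*h - 2.02
(5) = 1.3335*s^5 + 1.3928*s^4 + 2.9788*s^3 + 0.6837*s^2 + 3.5278*s + 0.6364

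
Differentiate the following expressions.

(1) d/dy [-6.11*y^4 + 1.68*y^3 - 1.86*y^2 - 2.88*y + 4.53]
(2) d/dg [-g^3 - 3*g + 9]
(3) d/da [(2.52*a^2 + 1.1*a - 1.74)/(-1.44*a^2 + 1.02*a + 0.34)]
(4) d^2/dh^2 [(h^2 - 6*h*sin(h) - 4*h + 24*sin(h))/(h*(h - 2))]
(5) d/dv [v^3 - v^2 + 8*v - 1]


(1) = -24.44*y^3 + 5.04*y^2 - 3.72*y - 2.88
(2) = -3*g^2 - 3
(3) = (4.1544*a^2 - 3.2976*a + 2.1488)/(2.0736*a^4 - 2.9376*a^3 + 0.0612*a^2 + 0.6936*a + 0.1156)
(4) = 2*(3*h^5*sin(h) - 24*h^4*sin(h) + 6*h^4*cos(h) + 54*h^3*sin(h) - 60*h^3*cos(h) - 2*h^3 + 24*h^2*sin(h) + 144*h^2*cos(h) - 144*h*sin(h) - 96*h*cos(h) + 96*sin(h))/(h^3*(h^3 - 6*h^2 + 12*h - 8))
(5) = 3*v^2 - 2*v + 8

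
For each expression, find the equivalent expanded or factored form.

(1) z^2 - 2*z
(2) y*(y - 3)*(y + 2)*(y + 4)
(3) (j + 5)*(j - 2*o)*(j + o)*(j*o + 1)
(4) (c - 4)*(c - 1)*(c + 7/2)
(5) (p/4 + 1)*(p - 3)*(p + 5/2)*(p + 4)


(1) = z*(z - 2)
(2) = y^4 + 3*y^3 - 10*y^2 - 24*y
(3) = j^4*o - j^3*o^2 + 5*j^3*o + j^3 - 2*j^2*o^3 - 5*j^2*o^2 - j^2*o + 5*j^2 - 10*j*o^3 - 2*j*o^2 - 5*j*o - 10*o^2
(4) = c^3 - 3*c^2/2 - 27*c/2 + 14
(5) = p^4/4 + 15*p^3/8 + 9*p^2/8 - 17*p - 30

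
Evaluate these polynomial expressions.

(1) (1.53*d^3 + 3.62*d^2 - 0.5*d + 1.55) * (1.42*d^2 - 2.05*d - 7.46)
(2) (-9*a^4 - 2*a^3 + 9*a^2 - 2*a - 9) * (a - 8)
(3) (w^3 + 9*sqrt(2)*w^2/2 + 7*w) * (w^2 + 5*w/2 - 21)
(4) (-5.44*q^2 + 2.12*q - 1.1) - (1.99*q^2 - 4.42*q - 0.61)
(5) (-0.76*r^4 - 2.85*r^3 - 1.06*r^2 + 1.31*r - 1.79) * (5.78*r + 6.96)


(1) = 2.1726*d^5 + 2.0039*d^4 - 19.5448*d^3 - 23.7792*d^2 + 0.5525*d - 11.563
(2) = -9*a^5 + 70*a^4 + 25*a^3 - 74*a^2 + 7*a + 72
(3) = w^5 + 5*w^4/2 + 9*sqrt(2)*w^4/2 - 14*w^3 + 45*sqrt(2)*w^3/4 - 189*sqrt(2)*w^2/2 + 35*w^2/2 - 147*w
(4) = -7.43*q^2 + 6.54*q - 0.49
(5) = -4.3928*r^5 - 21.7626*r^4 - 25.9628*r^3 + 0.1942*r^2 - 1.2286*r - 12.4584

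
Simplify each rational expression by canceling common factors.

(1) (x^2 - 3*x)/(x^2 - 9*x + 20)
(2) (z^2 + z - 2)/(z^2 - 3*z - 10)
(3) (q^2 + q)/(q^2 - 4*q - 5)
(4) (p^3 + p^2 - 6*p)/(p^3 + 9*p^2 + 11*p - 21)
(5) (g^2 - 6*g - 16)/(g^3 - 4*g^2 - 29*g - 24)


(1) = (x^2 - 3*x)/(x^2 - 9*x + 20)
(2) = (z - 1)/(z - 5)
(3) = q/(q - 5)
(4) = (p^2 - 2*p)/(p^2 + 6*p - 7)
(5) = (g + 2)/(g^2 + 4*g + 3)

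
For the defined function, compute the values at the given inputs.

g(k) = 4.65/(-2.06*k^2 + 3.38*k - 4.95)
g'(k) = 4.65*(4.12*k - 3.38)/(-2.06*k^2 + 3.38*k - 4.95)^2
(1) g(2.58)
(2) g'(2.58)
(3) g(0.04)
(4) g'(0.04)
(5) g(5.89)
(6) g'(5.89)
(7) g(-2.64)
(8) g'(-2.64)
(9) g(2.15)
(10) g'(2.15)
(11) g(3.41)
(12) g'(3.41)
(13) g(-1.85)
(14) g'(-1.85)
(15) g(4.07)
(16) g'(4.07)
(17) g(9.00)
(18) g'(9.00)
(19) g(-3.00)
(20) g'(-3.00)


(1) = -0.47
(2) = 0.34
(3) = -0.97
(4) = -0.64
(5) = -0.08
(6) = 0.03
(7) = -0.16
(8) = -0.08
(9) = -0.65
(10) = 0.49
(11) = -0.27
(12) = 0.16
(13) = -0.25
(14) = -0.15
(15) = -0.18
(16) = 0.10
(17) = -0.03
(18) = 0.01
(19) = -0.14
(20) = -0.06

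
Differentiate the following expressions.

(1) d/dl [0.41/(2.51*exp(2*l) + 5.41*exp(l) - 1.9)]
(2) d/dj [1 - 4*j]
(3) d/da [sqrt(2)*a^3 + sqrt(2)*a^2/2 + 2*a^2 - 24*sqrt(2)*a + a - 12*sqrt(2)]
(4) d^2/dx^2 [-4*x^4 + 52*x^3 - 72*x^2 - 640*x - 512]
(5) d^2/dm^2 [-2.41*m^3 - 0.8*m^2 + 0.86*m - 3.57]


(1) = (-2.0582*exp(l) - 2.2181)*exp(l)/(2.51*exp(2*l) + 5.41*exp(l) - 1.9)^2
(2) = -4
(3) = 3*sqrt(2)*a^2 + sqrt(2)*a + 4*a - 24*sqrt(2) + 1
(4) = -48*x^2 + 312*x - 144
(5) = -14.46*m - 1.6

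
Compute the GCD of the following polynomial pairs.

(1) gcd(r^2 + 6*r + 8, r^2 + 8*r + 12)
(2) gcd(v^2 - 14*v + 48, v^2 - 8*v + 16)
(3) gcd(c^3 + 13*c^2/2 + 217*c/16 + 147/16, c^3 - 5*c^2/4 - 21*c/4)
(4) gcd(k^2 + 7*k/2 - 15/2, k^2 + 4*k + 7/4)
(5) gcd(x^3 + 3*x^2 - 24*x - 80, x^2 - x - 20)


(1) = gcd((r + 2)*(r + 4), (r + 2)*(r + 6)) = r + 2
(2) = gcd((v - 8)*(v - 6), (v - 4)^2) = 1
(3) = gcd((c + 7/4)^2*(c + 3), c*(c - 3)*(c + 7/4)) = c + 7/4
(4) = 1
(5) = gcd((x - 5)*(x + 4)^2, (x - 5)*(x + 4)) = x^2 - x - 20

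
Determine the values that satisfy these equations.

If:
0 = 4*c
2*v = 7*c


Then:
c = 0
v = 0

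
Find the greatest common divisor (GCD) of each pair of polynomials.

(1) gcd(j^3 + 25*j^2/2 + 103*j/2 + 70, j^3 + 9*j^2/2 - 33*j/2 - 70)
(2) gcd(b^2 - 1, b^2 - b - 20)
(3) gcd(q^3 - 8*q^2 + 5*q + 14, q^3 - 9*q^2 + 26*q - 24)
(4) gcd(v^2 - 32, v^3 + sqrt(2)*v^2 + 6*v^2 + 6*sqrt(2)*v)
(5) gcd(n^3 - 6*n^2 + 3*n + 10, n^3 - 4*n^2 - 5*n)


(1) = gcd((j + 7/2)*(j + 4)*(j + 5), (j - 4)*(j + 7/2)*(j + 5)) = j^2 + 17*j/2 + 35/2
(2) = 1
(3) = q - 2
(4) = gcd((v - 4*sqrt(2))*(v + 4*sqrt(2)), v*(v + 6)*(v + sqrt(2))) = 1
(5) = n^2 - 4*n - 5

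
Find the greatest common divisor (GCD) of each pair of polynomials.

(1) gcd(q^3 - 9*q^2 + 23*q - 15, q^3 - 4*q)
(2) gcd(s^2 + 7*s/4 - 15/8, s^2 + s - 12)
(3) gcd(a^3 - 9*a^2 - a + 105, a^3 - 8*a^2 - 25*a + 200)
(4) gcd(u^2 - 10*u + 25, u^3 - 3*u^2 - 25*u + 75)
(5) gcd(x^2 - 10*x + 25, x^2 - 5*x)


(1) = gcd((q - 5)*(q - 3)*(q - 1), q*(q - 2)*(q + 2)) = 1
(2) = gcd((s - 3/4)*(s + 5/2), (s - 3)*(s + 4)) = 1
(3) = a - 5
(4) = u - 5
(5) = gcd((x - 5)^2, x*(x - 5)) = x - 5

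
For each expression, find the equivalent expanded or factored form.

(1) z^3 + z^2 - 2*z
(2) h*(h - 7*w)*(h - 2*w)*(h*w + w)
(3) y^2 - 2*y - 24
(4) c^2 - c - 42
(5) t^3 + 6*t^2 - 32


(1) = z*(z - 1)*(z + 2)
(2) = h^4*w - 9*h^3*w^2 + h^3*w + 14*h^2*w^3 - 9*h^2*w^2 + 14*h*w^3
(3) = (y - 6)*(y + 4)
(4) = (c - 7)*(c + 6)
(5) = (t - 2)*(t + 4)^2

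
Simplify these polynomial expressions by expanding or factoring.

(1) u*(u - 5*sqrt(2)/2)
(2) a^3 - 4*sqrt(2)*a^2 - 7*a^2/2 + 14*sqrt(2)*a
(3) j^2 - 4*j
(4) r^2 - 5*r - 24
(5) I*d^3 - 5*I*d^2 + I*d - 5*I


(1) = u^2 - 5*sqrt(2)*u/2
(2) = a*(a - 7/2)*(a - 4*sqrt(2))
(3) = j*(j - 4)
(4) = (r - 8)*(r + 3)
(5) = (d - 5)*(d + I)*(I*d + 1)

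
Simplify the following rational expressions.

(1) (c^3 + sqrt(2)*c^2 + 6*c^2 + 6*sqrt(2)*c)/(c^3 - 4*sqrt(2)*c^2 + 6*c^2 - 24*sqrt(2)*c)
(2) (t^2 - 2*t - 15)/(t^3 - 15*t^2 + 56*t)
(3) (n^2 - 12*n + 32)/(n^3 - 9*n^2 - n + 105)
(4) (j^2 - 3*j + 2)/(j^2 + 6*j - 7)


(1) = (c + sqrt(2))/(c - 4*sqrt(2))
(2) = (t^2 - 2*t - 15)/(t^3 - 15*t^2 + 56*t)
(3) = (n^2 - 12*n + 32)/(n^3 - 9*n^2 - n + 105)
(4) = (j - 2)/(j + 7)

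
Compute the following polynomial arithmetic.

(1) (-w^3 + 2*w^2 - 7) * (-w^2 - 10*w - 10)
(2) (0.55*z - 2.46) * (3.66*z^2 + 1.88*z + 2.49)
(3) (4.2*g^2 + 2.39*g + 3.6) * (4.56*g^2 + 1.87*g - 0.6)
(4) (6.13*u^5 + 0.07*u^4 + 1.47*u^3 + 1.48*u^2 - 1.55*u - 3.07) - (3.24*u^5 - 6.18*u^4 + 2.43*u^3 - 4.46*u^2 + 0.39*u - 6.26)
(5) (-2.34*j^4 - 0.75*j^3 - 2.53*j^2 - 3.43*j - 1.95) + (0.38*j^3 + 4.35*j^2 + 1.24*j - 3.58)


(1) = w^5 + 8*w^4 - 10*w^3 - 13*w^2 + 70*w + 70
(2) = 2.013*z^3 - 7.9696*z^2 - 3.2553*z - 6.1254
(3) = 19.152*g^4 + 18.7524*g^3 + 18.3653*g^2 + 5.298*g - 2.16
(4) = 2.89*u^5 + 6.25*u^4 - 0.96*u^3 + 5.94*u^2 - 1.94*u + 3.19
(5) = -2.34*j^4 - 0.37*j^3 + 1.82*j^2 - 2.19*j - 5.53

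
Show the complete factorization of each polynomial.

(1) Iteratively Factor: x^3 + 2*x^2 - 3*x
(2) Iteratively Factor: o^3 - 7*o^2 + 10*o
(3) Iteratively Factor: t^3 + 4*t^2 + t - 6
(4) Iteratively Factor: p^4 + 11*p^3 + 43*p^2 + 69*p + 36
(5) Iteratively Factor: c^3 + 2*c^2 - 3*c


(1) = (x)*(x^2 + 2*x - 3) = x*(x + 3)*(x - 1)
(2) = (o - 2)*(o^2 - 5*o) = (o - 5)*(o - 2)*(o)
(3) = (t + 3)*(t^2 + t - 2) = (t + 2)*(t + 3)*(t - 1)
(4) = (p + 4)*(p^3 + 7*p^2 + 15*p + 9) = (p + 1)*(p + 4)*(p^2 + 6*p + 9) = (p + 1)*(p + 3)*(p + 4)*(p + 3)
(5) = (c + 3)*(c^2 - c) = c*(c + 3)*(c - 1)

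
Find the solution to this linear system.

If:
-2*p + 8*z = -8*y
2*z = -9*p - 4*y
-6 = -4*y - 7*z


Then:
p = 3/8
y = -57/32
z = 15/8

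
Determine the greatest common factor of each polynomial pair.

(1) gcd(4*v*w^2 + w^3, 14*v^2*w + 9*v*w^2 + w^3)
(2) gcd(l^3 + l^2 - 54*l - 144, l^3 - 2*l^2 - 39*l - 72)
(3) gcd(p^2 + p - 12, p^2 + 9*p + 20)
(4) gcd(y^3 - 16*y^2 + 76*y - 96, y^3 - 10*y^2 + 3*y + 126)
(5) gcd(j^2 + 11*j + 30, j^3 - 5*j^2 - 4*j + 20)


(1) = w
(2) = gcd((l - 8)*(l + 3)*(l + 6), (l - 8)*(l + 3)^2) = l^2 - 5*l - 24
(3) = p + 4
(4) = y - 6
(5) = gcd((j + 5)*(j + 6), (j - 5)*(j - 2)*(j + 2)) = 1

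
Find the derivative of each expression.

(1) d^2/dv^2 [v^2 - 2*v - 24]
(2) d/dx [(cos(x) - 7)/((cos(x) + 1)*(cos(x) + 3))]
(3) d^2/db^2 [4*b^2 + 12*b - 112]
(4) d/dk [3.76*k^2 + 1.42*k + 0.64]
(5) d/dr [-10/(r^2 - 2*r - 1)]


(1) = 2
(2) = (cos(x)^2 - 14*cos(x) - 31)*sin(x)/((cos(x) + 1)^2*(cos(x) + 3)^2)
(3) = 8
(4) = 7.52*k + 1.42
(5) = 20*(r - 1)/(-r^2 + 2*r + 1)^2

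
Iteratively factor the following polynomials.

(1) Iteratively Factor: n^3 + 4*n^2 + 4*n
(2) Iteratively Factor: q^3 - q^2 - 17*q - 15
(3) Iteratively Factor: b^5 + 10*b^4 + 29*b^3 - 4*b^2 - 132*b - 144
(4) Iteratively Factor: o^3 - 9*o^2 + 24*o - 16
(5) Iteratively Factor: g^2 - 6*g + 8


(1) = (n)*(n^2 + 4*n + 4) = n*(n + 2)*(n + 2)
(2) = (q - 5)*(q^2 + 4*q + 3) = (q - 5)*(q + 1)*(q + 3)
(3) = (b + 3)*(b^4 + 7*b^3 + 8*b^2 - 28*b - 48) = (b + 3)*(b + 4)*(b^3 + 3*b^2 - 4*b - 12) = (b - 2)*(b + 3)*(b + 4)*(b^2 + 5*b + 6) = (b - 2)*(b + 2)*(b + 3)*(b + 4)*(b + 3)
(4) = (o - 4)*(o^2 - 5*o + 4) = (o - 4)^2*(o - 1)
(5) = (g - 2)*(g - 4)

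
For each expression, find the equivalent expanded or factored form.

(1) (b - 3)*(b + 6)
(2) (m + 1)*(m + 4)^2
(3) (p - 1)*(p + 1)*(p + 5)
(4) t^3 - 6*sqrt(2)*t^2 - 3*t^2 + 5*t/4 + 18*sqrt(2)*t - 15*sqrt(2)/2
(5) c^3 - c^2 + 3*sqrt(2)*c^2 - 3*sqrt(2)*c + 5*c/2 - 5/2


(1) = b^2 + 3*b - 18
(2) = m^3 + 9*m^2 + 24*m + 16
(3) = p^3 + 5*p^2 - p - 5
(4) = (t - 5/2)*(t - 1/2)*(t - 6*sqrt(2))
(5) = (c - 1)*(c + sqrt(2)/2)*(c + 5*sqrt(2)/2)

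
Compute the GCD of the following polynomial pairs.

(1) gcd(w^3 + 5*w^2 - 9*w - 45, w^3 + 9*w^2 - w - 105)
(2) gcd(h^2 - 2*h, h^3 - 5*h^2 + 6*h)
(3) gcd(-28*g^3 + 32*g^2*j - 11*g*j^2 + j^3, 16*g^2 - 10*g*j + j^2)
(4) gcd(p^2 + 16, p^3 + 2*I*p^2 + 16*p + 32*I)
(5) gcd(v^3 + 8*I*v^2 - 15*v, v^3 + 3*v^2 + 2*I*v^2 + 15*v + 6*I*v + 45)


(1) = w^2 + 2*w - 15
(2) = h^2 - 2*h
(3) = gcd((-7*g + j)*(-2*g + j)^2, (-8*g + j)*(-2*g + j)) = 2*g - j
(4) = gcd((p - 4*I)*(p + 4*I), (p - 4*I)*(p + 2*I)*(p + 4*I)) = p^2 + 16
(5) = gcd(v*(v + 3*I)*(v + 5*I), (v + 3)*(v - 3*I)*(v + 5*I)) = v + 5*I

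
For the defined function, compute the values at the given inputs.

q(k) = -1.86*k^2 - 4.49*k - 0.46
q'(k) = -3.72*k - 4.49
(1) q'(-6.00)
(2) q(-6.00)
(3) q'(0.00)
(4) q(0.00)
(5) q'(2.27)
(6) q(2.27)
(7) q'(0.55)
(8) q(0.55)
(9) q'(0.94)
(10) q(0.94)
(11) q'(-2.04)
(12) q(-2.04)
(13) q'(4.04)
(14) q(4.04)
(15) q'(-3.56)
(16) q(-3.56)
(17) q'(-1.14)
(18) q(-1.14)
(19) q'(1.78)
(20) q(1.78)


(1) = 17.83
(2) = -40.48
(3) = -4.49
(4) = -0.46
(5) = -12.93
(6) = -20.24
(7) = -6.54
(8) = -3.49
(9) = -7.99
(10) = -6.32
(11) = 3.10
(12) = 0.96
(13) = -19.52
(14) = -48.96
(15) = 8.75
(16) = -8.05
(17) = -0.25
(18) = 2.24
(19) = -11.11
(20) = -14.35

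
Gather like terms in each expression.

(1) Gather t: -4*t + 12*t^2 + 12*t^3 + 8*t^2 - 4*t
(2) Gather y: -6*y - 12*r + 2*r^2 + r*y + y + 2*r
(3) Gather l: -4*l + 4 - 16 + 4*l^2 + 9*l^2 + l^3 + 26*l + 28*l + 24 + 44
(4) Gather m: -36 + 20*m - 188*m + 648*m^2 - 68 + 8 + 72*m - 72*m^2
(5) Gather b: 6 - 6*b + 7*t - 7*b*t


(1) = 12*t^3 + 20*t^2 - 8*t
(2) = 2*r^2 - 10*r + y*(r - 5)
(3) = l^3 + 13*l^2 + 50*l + 56
(4) = 576*m^2 - 96*m - 96
(5) = b*(-7*t - 6) + 7*t + 6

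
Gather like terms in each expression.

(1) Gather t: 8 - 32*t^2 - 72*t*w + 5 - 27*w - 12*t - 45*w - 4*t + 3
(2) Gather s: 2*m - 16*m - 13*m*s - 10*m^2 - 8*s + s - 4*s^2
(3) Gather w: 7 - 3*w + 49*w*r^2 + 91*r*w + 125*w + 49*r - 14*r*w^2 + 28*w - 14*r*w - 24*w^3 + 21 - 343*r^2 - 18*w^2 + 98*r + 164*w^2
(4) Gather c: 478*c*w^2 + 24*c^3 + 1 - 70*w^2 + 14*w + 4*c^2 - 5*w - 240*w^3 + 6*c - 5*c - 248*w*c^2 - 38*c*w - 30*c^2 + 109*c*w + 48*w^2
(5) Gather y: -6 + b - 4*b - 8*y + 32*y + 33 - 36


(1) = -32*t^2 + t*(-72*w - 16) - 72*w + 16
(2) = -10*m^2 - 14*m - 4*s^2 + s*(-13*m - 7)
(3) = -343*r^2 + 147*r - 24*w^3 + w^2*(146 - 14*r) + w*(49*r^2 + 77*r + 150) + 28
(4) = 24*c^3 + c^2*(-248*w - 26) + c*(478*w^2 + 71*w + 1) - 240*w^3 - 22*w^2 + 9*w + 1
(5) = -3*b + 24*y - 9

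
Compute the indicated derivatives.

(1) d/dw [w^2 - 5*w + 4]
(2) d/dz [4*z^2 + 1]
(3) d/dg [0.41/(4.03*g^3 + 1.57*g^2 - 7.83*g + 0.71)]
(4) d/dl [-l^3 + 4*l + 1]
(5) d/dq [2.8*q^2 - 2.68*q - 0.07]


(1) = 2*w - 5
(2) = 8*z
(3) = (-4.9569*g^2 - 1.2874*g + 3.2103)/(4.03*g^3 + 1.57*g^2 - 7.83*g + 0.71)^2
(4) = 4 - 3*l^2
(5) = 5.6*q - 2.68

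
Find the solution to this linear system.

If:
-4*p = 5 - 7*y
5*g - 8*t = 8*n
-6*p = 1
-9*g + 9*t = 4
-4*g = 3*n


Then:
g = 32/69
n = -128/207
p = -1/6
t = 188/207
y = 13/21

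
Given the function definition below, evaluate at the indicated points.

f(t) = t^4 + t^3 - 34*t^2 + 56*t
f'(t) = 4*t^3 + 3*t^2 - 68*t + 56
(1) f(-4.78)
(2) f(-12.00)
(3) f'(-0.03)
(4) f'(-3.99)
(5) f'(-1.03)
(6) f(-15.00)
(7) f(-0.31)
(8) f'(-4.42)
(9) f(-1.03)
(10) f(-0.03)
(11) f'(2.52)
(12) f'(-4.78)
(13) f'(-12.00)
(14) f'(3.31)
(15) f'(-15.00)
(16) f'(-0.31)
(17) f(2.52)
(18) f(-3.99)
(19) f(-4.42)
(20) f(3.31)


(1) = -631.69
(2) = 13440.00
(3) = 58.04
(4) = 121.00
(5) = 124.85
(6) = 38760.00
(7) = -20.65
(8) = 69.77
(9) = -93.72
(10) = -1.71
(11) = -32.30
(12) = 12.72
(13) = -5608.00
(14) = 8.85
(15) = -11749.00
(16) = 77.25
(17) = -18.46
(18) = -574.80
(19) = -616.44
(20) = -30.85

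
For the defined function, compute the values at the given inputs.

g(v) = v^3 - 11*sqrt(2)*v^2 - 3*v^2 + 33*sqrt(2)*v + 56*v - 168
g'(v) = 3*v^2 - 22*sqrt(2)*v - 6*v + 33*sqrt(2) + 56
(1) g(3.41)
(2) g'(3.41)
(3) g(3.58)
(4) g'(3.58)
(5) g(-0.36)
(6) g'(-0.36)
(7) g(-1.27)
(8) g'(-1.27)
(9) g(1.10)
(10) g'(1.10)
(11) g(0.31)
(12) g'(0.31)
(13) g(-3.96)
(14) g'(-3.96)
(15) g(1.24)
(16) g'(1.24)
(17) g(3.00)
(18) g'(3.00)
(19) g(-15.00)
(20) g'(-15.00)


(1) = 5.98
(2) = 11.00
(3) = 7.61
(4) = 8.25
(5) = -207.41
(6) = 116.42
(7) = -330.37
(8) = 154.64
(9) = -76.19
(10) = 65.48
(11) = -137.93
(12) = 91.45
(13) = -927.66
(14) = 296.68
(15) = -67.32
(16) = 61.26
(17) = 0.00
(18) = 18.33
(19) = -9258.21
(20) = 1334.36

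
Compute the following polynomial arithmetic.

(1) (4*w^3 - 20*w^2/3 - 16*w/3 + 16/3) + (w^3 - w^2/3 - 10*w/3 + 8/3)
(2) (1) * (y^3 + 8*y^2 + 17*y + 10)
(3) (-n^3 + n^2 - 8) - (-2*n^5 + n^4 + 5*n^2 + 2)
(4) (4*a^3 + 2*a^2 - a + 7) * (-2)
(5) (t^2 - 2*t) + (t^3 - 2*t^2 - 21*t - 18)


(1) = 5*w^3 - 7*w^2 - 26*w/3 + 8
(2) = y^3 + 8*y^2 + 17*y + 10
(3) = 2*n^5 - n^4 - n^3 - 4*n^2 - 10
(4) = -8*a^3 - 4*a^2 + 2*a - 14
(5) = t^3 - t^2 - 23*t - 18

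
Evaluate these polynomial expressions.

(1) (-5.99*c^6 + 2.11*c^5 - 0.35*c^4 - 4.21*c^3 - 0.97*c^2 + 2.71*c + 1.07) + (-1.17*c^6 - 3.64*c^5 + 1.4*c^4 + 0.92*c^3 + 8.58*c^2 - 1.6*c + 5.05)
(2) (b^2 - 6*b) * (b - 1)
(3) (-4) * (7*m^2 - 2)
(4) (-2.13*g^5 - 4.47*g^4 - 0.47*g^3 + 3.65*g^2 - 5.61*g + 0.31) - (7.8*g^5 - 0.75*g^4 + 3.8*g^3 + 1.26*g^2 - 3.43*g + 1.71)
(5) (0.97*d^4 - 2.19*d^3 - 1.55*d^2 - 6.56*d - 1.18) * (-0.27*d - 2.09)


(1) = -7.16*c^6 - 1.53*c^5 + 1.05*c^4 - 3.29*c^3 + 7.61*c^2 + 1.11*c + 6.12
(2) = b^3 - 7*b^2 + 6*b
(3) = 8 - 28*m^2
(4) = -9.93*g^5 - 3.72*g^4 - 4.27*g^3 + 2.39*g^2 - 2.18*g - 1.4
(5) = -0.2619*d^5 - 1.436*d^4 + 4.9956*d^3 + 5.0107*d^2 + 14.029*d + 2.4662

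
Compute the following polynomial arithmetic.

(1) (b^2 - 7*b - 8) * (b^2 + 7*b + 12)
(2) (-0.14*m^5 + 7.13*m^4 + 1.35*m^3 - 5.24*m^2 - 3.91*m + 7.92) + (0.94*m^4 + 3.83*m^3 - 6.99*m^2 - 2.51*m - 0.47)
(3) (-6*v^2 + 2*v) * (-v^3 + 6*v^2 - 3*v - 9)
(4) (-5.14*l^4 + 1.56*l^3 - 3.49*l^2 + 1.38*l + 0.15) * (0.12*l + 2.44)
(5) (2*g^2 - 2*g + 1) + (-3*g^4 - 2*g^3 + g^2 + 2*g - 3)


(1) = b^4 - 45*b^2 - 140*b - 96
(2) = -0.14*m^5 + 8.07*m^4 + 5.18*m^3 - 12.23*m^2 - 6.42*m + 7.45
(3) = 6*v^5 - 38*v^4 + 30*v^3 + 48*v^2 - 18*v
(4) = -0.6168*l^5 - 12.3544*l^4 + 3.3876*l^3 - 8.35*l^2 + 3.3852*l + 0.366
(5) = -3*g^4 - 2*g^3 + 3*g^2 - 2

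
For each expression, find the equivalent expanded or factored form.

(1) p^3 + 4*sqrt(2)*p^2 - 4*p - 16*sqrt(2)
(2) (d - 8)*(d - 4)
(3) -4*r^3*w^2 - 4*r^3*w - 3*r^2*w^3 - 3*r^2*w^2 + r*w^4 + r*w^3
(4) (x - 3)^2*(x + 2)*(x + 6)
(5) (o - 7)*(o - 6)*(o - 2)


(1) = (p - 2)*(p + 2)*(p + 4*sqrt(2))
(2) = d^2 - 12*d + 32
(3) = w*(-4*r + w)*(r + w)*(r*w + r)
(4) = x^4 + 2*x^3 - 27*x^2 + 108
(5) = o^3 - 15*o^2 + 68*o - 84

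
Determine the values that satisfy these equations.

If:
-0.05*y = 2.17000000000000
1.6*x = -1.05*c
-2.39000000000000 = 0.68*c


Then:
c = -3.51
x = 2.31
y = -43.40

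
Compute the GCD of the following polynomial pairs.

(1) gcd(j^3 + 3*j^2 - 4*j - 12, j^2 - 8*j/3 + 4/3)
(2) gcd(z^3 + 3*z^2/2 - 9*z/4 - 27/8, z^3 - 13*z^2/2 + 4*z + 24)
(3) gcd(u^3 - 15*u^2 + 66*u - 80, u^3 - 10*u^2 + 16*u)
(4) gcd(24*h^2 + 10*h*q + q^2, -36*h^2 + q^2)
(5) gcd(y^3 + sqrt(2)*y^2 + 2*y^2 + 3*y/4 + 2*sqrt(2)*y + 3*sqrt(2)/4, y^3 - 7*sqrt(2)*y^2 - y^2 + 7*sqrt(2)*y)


(1) = gcd((j - 2)*(j + 2)*(j + 3), (j - 2)*(j - 2/3)) = j - 2
(2) = z + 3/2
(3) = gcd((u - 8)*(u - 5)*(u - 2), u*(u - 8)*(u - 2)) = u^2 - 10*u + 16
(4) = gcd((4*h + q)*(6*h + q), (-6*h + q)*(6*h + q)) = 6*h + q
(5) = 1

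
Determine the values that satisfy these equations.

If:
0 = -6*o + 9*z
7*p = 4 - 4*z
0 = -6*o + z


Then:
o = 0
p = 4/7
z = 0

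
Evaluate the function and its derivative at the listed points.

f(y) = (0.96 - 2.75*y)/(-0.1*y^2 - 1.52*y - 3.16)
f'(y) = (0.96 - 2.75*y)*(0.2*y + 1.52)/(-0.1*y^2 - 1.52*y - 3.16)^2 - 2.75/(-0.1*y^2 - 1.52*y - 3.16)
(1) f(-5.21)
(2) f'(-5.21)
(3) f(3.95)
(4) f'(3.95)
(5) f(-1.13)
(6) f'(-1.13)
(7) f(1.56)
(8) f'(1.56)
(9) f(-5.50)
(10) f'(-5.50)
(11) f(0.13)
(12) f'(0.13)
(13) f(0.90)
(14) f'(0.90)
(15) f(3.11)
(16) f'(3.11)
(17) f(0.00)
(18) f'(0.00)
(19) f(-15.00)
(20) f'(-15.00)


(1) = 7.48
(2) = 0.40
(3) = 0.92
(4) = 0.06
(5) = -2.59
(6) = 3.89
(7) = 0.58
(8) = 0.29
(9) = 7.40
(10) = 0.16
(11) = -0.18
(12) = 0.90
(13) = 0.33
(14) = 0.48
(15) = 0.86
(16) = 0.10
(17) = -0.30
(18) = 1.02
(19) = -14.76
(20) = -6.68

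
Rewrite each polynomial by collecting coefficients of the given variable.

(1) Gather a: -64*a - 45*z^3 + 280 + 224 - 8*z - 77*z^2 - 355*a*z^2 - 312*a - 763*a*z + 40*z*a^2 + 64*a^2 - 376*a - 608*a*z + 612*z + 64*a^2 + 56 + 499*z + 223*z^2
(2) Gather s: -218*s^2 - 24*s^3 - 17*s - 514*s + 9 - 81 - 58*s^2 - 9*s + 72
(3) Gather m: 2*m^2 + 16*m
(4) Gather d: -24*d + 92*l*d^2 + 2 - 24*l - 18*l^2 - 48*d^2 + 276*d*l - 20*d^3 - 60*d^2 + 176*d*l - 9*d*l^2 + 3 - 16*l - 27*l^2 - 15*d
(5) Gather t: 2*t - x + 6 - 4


(1) = a^2*(40*z + 128) + a*(-355*z^2 - 1371*z - 752) - 45*z^3 + 146*z^2 + 1103*z + 560
(2) = -24*s^3 - 276*s^2 - 540*s
(3) = 2*m^2 + 16*m
(4) = -20*d^3 + d^2*(92*l - 108) + d*(-9*l^2 + 452*l - 39) - 45*l^2 - 40*l + 5
(5) = 2*t - x + 2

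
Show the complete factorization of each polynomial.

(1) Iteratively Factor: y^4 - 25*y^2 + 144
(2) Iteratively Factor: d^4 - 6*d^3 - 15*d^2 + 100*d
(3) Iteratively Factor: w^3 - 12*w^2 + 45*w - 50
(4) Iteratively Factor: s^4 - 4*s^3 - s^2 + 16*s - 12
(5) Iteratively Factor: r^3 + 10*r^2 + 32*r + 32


(1) = (y - 3)*(y^3 + 3*y^2 - 16*y - 48) = (y - 3)*(y + 3)*(y^2 - 16) = (y - 4)*(y - 3)*(y + 3)*(y + 4)
(2) = (d - 5)*(d^3 - d^2 - 20*d) = d*(d - 5)*(d^2 - d - 20) = d*(d - 5)^2*(d + 4)
(3) = (w - 2)*(w^2 - 10*w + 25) = (w - 5)*(w - 2)*(w - 5)
(4) = (s + 2)*(s^3 - 6*s^2 + 11*s - 6) = (s - 1)*(s + 2)*(s^2 - 5*s + 6) = (s - 2)*(s - 1)*(s + 2)*(s - 3)
(5) = (r + 4)*(r^2 + 6*r + 8) = (r + 4)^2*(r + 2)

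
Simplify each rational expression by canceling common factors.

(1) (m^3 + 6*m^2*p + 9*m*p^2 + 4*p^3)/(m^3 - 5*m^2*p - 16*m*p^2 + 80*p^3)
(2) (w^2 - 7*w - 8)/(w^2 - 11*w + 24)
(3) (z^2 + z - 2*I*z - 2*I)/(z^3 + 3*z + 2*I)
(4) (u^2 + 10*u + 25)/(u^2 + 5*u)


(1) = (m^2 + 2*m*p + p^2)/(m^2 - 9*m*p + 20*p^2)
(2) = (w + 1)/(w - 3)
(3) = (z + 1)/(z^2 + 2*I*z - 1)
(4) = (u + 5)/u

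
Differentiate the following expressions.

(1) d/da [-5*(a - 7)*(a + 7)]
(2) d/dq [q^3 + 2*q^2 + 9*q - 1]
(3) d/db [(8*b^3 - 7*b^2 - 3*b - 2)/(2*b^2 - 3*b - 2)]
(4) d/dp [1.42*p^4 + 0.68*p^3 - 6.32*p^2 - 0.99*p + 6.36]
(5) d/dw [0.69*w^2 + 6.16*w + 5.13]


(1) = -10*a
(2) = 3*q^2 + 4*q + 9
(3) = b*(16*b^3 - 48*b^2 - 21*b + 36)/(4*b^4 - 12*b^3 + b^2 + 12*b + 4)
(4) = 5.68*p^3 + 2.04*p^2 - 12.64*p - 0.99
(5) = 1.38*w + 6.16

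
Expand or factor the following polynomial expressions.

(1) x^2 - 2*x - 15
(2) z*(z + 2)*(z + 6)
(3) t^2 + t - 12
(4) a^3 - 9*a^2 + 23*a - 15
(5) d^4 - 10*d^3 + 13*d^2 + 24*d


(1) = (x - 5)*(x + 3)
(2) = z^3 + 8*z^2 + 12*z
(3) = (t - 3)*(t + 4)
(4) = (a - 5)*(a - 3)*(a - 1)
(5) = d*(d - 8)*(d - 3)*(d + 1)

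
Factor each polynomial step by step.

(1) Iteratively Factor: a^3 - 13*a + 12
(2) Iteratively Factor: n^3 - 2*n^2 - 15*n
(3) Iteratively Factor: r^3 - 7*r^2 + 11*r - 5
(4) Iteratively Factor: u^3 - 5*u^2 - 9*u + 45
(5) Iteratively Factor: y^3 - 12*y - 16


(1) = (a - 3)*(a^2 + 3*a - 4) = (a - 3)*(a + 4)*(a - 1)
(2) = (n)*(n^2 - 2*n - 15) = n*(n + 3)*(n - 5)
(3) = (r - 5)*(r^2 - 2*r + 1) = (r - 5)*(r - 1)*(r - 1)
(4) = (u - 3)*(u^2 - 2*u - 15) = (u - 5)*(u - 3)*(u + 3)
(5) = (y + 2)*(y^2 - 2*y - 8) = (y + 2)^2*(y - 4)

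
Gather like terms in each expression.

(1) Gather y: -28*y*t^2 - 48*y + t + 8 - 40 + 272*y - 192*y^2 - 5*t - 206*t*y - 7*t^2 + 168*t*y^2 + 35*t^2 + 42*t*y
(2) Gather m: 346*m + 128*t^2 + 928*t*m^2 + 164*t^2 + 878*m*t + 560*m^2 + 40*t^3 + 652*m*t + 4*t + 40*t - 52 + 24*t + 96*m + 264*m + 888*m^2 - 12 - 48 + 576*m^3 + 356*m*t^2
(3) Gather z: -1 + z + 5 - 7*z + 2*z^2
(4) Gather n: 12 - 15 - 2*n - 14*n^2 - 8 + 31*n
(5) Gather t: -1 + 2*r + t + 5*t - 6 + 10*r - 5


(1) = 28*t^2 - 4*t + y^2*(168*t - 192) + y*(-28*t^2 - 164*t + 224) - 32
(2) = 576*m^3 + m^2*(928*t + 1448) + m*(356*t^2 + 1530*t + 706) + 40*t^3 + 292*t^2 + 68*t - 112
(3) = 2*z^2 - 6*z + 4
(4) = -14*n^2 + 29*n - 11
(5) = 12*r + 6*t - 12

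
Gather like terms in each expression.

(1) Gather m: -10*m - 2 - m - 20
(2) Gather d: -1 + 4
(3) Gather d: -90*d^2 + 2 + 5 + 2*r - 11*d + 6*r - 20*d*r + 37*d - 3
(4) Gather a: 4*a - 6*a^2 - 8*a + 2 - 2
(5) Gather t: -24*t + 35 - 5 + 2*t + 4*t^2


(1) = -11*m - 22
(2) = 3
(3) = -90*d^2 + d*(26 - 20*r) + 8*r + 4
(4) = -6*a^2 - 4*a
(5) = 4*t^2 - 22*t + 30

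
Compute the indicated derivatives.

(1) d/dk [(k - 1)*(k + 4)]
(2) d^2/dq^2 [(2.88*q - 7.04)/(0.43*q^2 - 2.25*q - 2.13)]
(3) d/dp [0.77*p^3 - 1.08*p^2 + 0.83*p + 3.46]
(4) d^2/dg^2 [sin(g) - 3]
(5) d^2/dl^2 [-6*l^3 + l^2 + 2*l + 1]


(1) = 2*k + 3
(2) = ((19.0144 - 7.4304*q)*(-0.43*q^2 + 2.25*q + 2.13) - (0.86*q - 2.25)*(1.72*q - 4.5)*(2.88*q - 7.04))/(-0.43*q^2 + 2.25*q + 2.13)^3
(3) = 2.31*p^2 - 2.16*p + 0.83
(4) = -sin(g)
(5) = 2 - 36*l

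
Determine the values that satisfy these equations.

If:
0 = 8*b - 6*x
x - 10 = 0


Then:
b = 15/2
x = 10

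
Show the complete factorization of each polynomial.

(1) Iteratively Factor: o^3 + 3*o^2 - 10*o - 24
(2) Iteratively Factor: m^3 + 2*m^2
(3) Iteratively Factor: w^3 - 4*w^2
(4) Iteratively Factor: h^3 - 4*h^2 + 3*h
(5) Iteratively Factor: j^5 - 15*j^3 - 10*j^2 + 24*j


(1) = (o + 2)*(o^2 + o - 12) = (o - 3)*(o + 2)*(o + 4)
(2) = (m)*(m^2 + 2*m) = m^2*(m + 2)
(3) = (w)*(w^2 - 4*w) = w^2*(w - 4)
(4) = (h)*(h^2 - 4*h + 3) = h*(h - 1)*(h - 3)
(5) = (j - 1)*(j^4 + j^3 - 14*j^2 - 24*j) = (j - 4)*(j - 1)*(j^3 + 5*j^2 + 6*j) = (j - 4)*(j - 1)*(j + 3)*(j^2 + 2*j) = j*(j - 4)*(j - 1)*(j + 3)*(j + 2)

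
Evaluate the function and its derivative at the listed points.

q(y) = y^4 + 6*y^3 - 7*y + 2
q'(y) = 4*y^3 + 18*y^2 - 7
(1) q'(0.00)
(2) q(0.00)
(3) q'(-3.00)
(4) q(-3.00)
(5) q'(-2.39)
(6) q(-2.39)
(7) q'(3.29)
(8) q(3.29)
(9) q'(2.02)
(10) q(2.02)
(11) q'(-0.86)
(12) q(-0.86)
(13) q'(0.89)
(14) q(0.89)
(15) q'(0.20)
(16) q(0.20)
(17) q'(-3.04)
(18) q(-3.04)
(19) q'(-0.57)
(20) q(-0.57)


(1) = -7.00
(2) = 2.00
(3) = 47.00
(4) = -58.00
(5) = 41.21
(6) = -30.55
(7) = 330.28
(8) = 309.80
(9) = 99.42
(10) = 53.96
(11) = 3.77
(12) = 4.75
(13) = 10.08
(14) = 0.63
(15) = -6.25
(16) = 0.65
(17) = 46.97
(18) = -59.88
(19) = -1.89
(20) = 4.98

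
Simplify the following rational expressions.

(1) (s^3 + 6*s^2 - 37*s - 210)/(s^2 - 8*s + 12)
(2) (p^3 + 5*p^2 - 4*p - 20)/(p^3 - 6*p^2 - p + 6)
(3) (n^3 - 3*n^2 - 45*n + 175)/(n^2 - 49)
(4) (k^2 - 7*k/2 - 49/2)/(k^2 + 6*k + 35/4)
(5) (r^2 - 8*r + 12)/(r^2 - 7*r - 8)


(1) = (s^2 + 12*s + 35)/(s - 2)
(2) = (p^3 + 5*p^2 - 4*p - 20)/(p^3 - 6*p^2 - p + 6)
(3) = (n^2 - 10*n + 25)/(n - 7)
(4) = (2*k - 14)/(2*k + 5)
(5) = (r^2 - 8*r + 12)/(r^2 - 7*r - 8)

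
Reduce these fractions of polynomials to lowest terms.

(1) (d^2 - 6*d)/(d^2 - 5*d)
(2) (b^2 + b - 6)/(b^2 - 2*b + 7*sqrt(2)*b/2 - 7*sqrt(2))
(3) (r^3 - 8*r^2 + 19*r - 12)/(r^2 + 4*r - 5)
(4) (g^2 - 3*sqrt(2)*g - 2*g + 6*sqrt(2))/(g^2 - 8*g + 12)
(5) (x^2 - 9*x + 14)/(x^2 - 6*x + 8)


(1) = (d - 6)/(d - 5)
(2) = (2*b + 6)/(2*b + 7*sqrt(2))
(3) = (r^2 - 7*r + 12)/(r + 5)
(4) = (g - 3*sqrt(2))/(g - 6)
(5) = (x - 7)/(x - 4)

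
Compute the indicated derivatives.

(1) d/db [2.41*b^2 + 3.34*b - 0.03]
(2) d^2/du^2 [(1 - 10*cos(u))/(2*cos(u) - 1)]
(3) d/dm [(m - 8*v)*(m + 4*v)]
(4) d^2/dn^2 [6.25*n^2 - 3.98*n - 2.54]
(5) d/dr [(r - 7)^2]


(1) = 4.82*b + 3.34
(2) = 8*(cos(u) + cos(2*u) - 3)/(2*cos(u) - 1)^3
(3) = 2*m - 4*v
(4) = 12.5000000000000
(5) = 2*r - 14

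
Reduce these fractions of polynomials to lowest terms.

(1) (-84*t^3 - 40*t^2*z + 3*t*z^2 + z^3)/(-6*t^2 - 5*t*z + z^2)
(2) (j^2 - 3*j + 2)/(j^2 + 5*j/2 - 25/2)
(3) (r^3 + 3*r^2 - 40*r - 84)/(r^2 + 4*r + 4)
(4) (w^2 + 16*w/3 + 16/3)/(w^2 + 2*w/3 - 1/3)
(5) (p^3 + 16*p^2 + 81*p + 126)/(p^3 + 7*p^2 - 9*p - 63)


(1) = (14*t^2 + 9*t*z + z^2)/(t + z)
(2) = (2*j^2 - 6*j + 4)/(2*j^2 + 5*j - 25)
(3) = (r^2 + r - 42)/(r + 2)
(4) = (3*w^2 + 16*w + 16)/(3*w^2 + 2*w - 1)
(5) = (p + 6)/(p - 3)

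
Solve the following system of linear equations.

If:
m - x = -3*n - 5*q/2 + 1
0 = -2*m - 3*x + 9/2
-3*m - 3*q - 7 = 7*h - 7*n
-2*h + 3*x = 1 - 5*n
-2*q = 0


Then:
h = -1051/354
m = 168/59
n = -265/354
q = 0
x = -47/118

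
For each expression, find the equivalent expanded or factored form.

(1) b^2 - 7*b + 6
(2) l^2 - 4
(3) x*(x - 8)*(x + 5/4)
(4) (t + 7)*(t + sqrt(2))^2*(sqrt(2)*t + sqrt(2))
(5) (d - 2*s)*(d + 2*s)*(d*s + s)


(1) = (b - 6)*(b - 1)
(2) = (l - 2)*(l + 2)
(3) = x^3 - 27*x^2/4 - 10*x
(4) = sqrt(2)*t^4 + 4*t^3 + 8*sqrt(2)*t^3 + 9*sqrt(2)*t^2 + 32*t^2 + 16*sqrt(2)*t + 28*t + 14*sqrt(2)
(5) = d^3*s + d^2*s - 4*d*s^3 - 4*s^3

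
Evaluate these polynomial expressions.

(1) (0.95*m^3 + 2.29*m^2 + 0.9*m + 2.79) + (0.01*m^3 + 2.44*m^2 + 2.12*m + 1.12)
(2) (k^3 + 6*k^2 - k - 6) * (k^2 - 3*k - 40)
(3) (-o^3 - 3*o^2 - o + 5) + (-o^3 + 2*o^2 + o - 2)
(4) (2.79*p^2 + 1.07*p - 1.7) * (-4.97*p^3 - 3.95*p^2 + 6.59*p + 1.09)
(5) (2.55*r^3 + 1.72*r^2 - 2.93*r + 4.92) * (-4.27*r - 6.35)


(1) = 0.96*m^3 + 4.73*m^2 + 3.02*m + 3.91
(2) = k^5 + 3*k^4 - 59*k^3 - 243*k^2 + 58*k + 240
(3) = -2*o^3 - o^2 + 3
(4) = -13.8663*p^5 - 16.3384*p^4 + 22.6086*p^3 + 16.8074*p^2 - 10.0367*p - 1.853
(5) = -10.8885*r^4 - 23.5369*r^3 + 1.5891*r^2 - 2.4029*r - 31.242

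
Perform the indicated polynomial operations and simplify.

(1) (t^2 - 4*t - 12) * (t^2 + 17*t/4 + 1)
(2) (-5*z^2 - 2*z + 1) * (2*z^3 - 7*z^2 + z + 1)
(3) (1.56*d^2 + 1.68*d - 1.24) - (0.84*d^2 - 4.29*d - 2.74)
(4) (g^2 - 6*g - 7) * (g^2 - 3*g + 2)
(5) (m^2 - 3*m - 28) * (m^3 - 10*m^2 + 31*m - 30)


(1) = t^4 + t^3/4 - 28*t^2 - 55*t - 12
(2) = -10*z^5 + 31*z^4 + 11*z^3 - 14*z^2 - z + 1
(3) = 0.72*d^2 + 5.97*d + 1.5
(4) = g^4 - 9*g^3 + 13*g^2 + 9*g - 14
(5) = m^5 - 13*m^4 + 33*m^3 + 157*m^2 - 778*m + 840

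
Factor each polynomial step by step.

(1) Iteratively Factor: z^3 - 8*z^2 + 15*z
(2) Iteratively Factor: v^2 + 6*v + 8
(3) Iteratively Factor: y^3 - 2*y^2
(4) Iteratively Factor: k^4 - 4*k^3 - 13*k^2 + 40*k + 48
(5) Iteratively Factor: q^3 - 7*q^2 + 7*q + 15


(1) = (z - 5)*(z^2 - 3*z) = z*(z - 5)*(z - 3)
(2) = (v + 2)*(v + 4)
(3) = (y)*(y^2 - 2*y) = y^2*(y - 2)
(4) = (k + 1)*(k^3 - 5*k^2 - 8*k + 48) = (k - 4)*(k + 1)*(k^2 - k - 12) = (k - 4)^2*(k + 1)*(k + 3)
(5) = (q - 5)*(q^2 - 2*q - 3) = (q - 5)*(q - 3)*(q + 1)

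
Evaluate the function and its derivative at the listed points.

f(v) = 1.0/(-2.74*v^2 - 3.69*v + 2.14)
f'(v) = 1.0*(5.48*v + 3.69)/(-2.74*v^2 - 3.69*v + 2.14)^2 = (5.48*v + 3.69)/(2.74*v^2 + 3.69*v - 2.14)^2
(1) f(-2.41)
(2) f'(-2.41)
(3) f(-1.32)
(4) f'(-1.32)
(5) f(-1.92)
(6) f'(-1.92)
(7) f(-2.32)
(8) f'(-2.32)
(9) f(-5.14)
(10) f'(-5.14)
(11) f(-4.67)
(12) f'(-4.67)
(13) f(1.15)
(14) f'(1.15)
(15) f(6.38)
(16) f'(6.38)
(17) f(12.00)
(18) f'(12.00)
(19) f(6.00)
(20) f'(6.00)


(1) = -0.20
(2) = -0.40
(3) = 0.45
(4) = -0.71
(5) = -1.14
(6) = -8.90
(7) = -0.25
(8) = -0.55
(9) = -0.02
(10) = -0.01
(11) = -0.02
(12) = -0.01
(13) = -0.17
(14) = 0.30
(15) = -0.01
(16) = 0.00
(17) = -0.00
(18) = 0.00
(19) = -0.01
(20) = 0.00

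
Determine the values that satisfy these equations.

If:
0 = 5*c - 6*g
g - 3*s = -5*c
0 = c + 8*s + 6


Then:
c = -54/149
g = -45/149
s = -105/149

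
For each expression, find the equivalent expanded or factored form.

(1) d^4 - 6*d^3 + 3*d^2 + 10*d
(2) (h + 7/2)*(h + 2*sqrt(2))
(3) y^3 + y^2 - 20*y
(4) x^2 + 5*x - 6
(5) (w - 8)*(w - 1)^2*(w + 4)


(1) = d*(d - 5)*(d - 2)*(d + 1)
(2) = h^2 + 2*sqrt(2)*h + 7*h/2 + 7*sqrt(2)
(3) = y*(y - 4)*(y + 5)
(4) = (x - 1)*(x + 6)
(5) = w^4 - 6*w^3 - 23*w^2 + 60*w - 32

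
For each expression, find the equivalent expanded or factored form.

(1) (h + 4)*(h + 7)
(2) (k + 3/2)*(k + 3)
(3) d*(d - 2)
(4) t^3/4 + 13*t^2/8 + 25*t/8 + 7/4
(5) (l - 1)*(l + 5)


(1) = h^2 + 11*h + 28
(2) = k^2 + 9*k/2 + 9/2
(3) = d^2 - 2*d
(4) = (t/4 + 1/2)*(t + 1)*(t + 7/2)
(5) = l^2 + 4*l - 5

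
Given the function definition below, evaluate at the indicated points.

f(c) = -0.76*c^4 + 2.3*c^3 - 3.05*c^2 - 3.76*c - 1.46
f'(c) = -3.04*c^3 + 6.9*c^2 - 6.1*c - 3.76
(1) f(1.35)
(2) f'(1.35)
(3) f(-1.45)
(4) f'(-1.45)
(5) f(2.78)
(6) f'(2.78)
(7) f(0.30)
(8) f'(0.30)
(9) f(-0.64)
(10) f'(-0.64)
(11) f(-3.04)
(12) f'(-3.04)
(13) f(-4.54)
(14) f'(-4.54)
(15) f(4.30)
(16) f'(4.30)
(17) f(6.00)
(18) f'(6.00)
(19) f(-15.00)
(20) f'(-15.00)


(1) = -8.96
(2) = -6.90
(3) = -12.79
(4) = 28.86
(5) = -31.46
(6) = -32.71
(7) = -2.81
(8) = -5.05
(9) = -1.03
(10) = 3.77
(11) = -147.74
(12) = 163.96
(13) = -585.36
(14) = 450.63
(15) = -150.99
(16) = -144.11
(17) = -621.98
(18) = -448.60
(19) = -46868.81
(20) = 11900.24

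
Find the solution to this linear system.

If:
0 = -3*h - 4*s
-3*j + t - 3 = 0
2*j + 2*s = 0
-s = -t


Then:
h = -1
j = -3/4
s = 3/4
t = 3/4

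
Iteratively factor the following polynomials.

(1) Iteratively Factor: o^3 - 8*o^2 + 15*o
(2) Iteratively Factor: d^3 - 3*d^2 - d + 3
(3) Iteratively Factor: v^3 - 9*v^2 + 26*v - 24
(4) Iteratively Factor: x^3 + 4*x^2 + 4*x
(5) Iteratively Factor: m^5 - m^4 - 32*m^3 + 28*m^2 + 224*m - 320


(1) = (o - 3)*(o^2 - 5*o) = (o - 5)*(o - 3)*(o)
(2) = (d - 1)*(d^2 - 2*d - 3) = (d - 3)*(d - 1)*(d + 1)
(3) = (v - 4)*(v^2 - 5*v + 6) = (v - 4)*(v - 2)*(v - 3)
(4) = (x + 2)*(x^2 + 2*x) = (x + 2)^2*(x)
(5) = (m - 2)*(m^4 + m^3 - 30*m^2 - 32*m + 160) = (m - 2)*(m + 4)*(m^3 - 3*m^2 - 18*m + 40) = (m - 5)*(m - 2)*(m + 4)*(m^2 + 2*m - 8) = (m - 5)*(m - 2)*(m + 4)^2*(m - 2)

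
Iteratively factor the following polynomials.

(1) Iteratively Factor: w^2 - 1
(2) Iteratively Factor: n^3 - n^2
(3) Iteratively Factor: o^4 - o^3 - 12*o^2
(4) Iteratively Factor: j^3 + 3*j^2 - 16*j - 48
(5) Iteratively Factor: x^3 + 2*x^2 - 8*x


(1) = (w + 1)*(w - 1)
(2) = (n)*(n^2 - n) = n*(n - 1)*(n)
(3) = (o - 4)*(o^3 + 3*o^2) = o*(o - 4)*(o^2 + 3*o) = o*(o - 4)*(o + 3)*(o)
(4) = (j + 4)*(j^2 - j - 12) = (j + 3)*(j + 4)*(j - 4)
(5) = (x)*(x^2 + 2*x - 8) = x*(x + 4)*(x - 2)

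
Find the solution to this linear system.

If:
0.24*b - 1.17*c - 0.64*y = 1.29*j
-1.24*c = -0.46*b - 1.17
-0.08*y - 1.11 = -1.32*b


Then:
b = 0.0606060606060606*y + 0.840909090909091
c = 0.0224828934506354*y + 1.25549853372434
j = -0.505239946350224*y - 0.982259769487826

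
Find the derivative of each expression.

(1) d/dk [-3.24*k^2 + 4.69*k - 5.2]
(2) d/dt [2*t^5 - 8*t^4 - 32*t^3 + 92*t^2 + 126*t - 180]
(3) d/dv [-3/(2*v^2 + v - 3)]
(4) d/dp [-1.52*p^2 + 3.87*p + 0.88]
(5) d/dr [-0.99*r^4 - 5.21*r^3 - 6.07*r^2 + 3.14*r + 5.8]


(1) = 4.69 - 6.48*k
(2) = 10*t^4 - 32*t^3 - 96*t^2 + 184*t + 126
(3) = 3*(4*v + 1)/(2*v^2 + v - 3)^2
(4) = 3.87 - 3.04*p
(5) = -3.96*r^3 - 15.63*r^2 - 12.14*r + 3.14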